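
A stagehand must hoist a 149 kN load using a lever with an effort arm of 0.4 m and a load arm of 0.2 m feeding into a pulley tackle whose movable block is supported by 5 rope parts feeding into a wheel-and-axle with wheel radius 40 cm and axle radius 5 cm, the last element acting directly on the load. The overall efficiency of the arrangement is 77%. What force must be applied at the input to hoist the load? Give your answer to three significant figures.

Lever MA = effort arm / load arm = 0.4/0.2 = 2.
Block-and-tackle MA = number of supporting rope parts = 5.
Wheel-and-axle MA = R/r = 40/5 = 8.
Combined ideal MA = 2 × 5 × 8 = 80.
Actual MA = 80 × 0.77 = 61.6.
Effort = load / actual MA = 149 / 61.6 = 2.4188 kN.

2.42 kN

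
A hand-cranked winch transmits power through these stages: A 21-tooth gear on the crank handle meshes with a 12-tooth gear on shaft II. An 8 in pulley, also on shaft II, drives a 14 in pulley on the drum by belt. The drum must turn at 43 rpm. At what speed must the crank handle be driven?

Overall ratio R = 0.57143 × 1.75 = 1.
Required input speed = output speed × R = 43 × 1 = 43 rpm.

43 rpm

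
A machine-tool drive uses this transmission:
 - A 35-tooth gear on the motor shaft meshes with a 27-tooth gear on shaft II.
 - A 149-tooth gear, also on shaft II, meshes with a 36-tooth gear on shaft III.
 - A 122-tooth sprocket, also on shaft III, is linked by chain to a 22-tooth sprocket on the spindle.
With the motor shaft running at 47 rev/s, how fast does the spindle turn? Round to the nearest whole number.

Gear mesh: ratio = 27/35 = 0.77143, so shaft II turns at 47 / 0.77143 = 60.926 rev/s.
Gear mesh: ratio = 36/149 = 0.24161, so shaft III turns at 60.926 / 0.24161 = 252.17 rev/s.
Chain: ratio = 22/122 = 0.18033, so the spindle turns at 252.17 / 0.18033 = 1398.4 rev/s.

1398 rev/s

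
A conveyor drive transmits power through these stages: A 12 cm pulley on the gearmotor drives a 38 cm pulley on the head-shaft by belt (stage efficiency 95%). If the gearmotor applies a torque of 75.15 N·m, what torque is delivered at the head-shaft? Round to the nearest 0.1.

226.1 N·m

Belt: ratio = 38/12 = 3.1667; torque at the head-shaft = 75.15 × 3.1667 × 0.95 = 226.08 N·m.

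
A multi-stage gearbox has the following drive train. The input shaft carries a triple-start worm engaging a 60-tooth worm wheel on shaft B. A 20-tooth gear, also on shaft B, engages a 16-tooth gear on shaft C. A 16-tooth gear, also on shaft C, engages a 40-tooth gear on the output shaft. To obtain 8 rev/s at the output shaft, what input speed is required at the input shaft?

Overall ratio R = 20 × 0.8 × 2.5 = 40.
Required input speed = output speed × R = 8 × 40 = 320 rev/s.

320 rev/s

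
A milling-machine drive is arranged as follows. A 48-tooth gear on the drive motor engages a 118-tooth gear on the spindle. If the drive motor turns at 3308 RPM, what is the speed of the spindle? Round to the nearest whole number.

Gear mesh: ratio = 118/48 = 2.4583, so the spindle turns at 3308 / 2.4583 = 1345.6 RPM.

1346 RPM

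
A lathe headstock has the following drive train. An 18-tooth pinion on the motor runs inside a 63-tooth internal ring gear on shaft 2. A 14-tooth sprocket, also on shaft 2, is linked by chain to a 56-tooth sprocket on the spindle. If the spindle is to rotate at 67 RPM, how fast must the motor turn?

938 RPM

Overall ratio R = 3.5 × 4 = 14.
Required input speed = output speed × R = 67 × 14 = 938 RPM.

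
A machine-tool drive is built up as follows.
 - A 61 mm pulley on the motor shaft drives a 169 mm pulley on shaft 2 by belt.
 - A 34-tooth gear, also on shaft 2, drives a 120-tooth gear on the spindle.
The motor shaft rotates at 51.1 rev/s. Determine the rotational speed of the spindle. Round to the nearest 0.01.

5.23 rev/s

the motor shaft → shaft 2 (belt, 169/61): 51.1 ÷ 2.7705 = 18.444 rev/s
shaft 2 → the spindle (gear mesh, 120/34): 18.444 ÷ 3.5294 = 5.2259 rev/s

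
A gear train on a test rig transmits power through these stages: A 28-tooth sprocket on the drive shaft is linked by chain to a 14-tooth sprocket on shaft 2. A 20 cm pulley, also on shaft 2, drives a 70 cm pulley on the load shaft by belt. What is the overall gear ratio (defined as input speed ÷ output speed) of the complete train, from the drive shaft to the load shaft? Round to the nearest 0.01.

Each stage contributes driven/driver: chain 14/28 = 0.5, belt 70/20 = 3.5.
Overall: 0.5 × 3.5 = 1.75.

1.75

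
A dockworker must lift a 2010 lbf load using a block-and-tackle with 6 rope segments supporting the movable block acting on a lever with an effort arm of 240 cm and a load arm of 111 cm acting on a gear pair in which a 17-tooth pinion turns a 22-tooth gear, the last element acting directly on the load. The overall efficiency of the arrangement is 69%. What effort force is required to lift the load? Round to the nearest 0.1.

Block-and-tackle MA = number of supporting rope parts = 6.
Lever MA = effort arm / load arm = 240/111 = 2.1622.
Gear pair MA = 22/17 = 1.2941.
Combined ideal MA = 6 × 2.1622 × 1.2941 = 16.789.
Actual MA = 16.789 × 0.69 = 11.584.
Effort = load / actual MA = 2010 / 11.584 = 173.51 lbf.

173.5 lbf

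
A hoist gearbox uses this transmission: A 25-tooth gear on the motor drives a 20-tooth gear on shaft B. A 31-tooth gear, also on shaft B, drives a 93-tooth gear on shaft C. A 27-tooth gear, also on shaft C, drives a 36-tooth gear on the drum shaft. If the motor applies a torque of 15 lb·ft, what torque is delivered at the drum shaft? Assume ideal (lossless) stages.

Gear mesh: ratio = 20/25 = 0.8; torque at shaft B = 15 × 0.8 = 12 lb·ft.
Gear mesh: ratio = 93/31 = 3; torque at shaft C = 12 × 3 = 36 lb·ft.
Gear mesh: ratio = 36/27 = 1.3333; torque at the drum shaft = 36 × 1.3333 = 48 lb·ft.

48 lb·ft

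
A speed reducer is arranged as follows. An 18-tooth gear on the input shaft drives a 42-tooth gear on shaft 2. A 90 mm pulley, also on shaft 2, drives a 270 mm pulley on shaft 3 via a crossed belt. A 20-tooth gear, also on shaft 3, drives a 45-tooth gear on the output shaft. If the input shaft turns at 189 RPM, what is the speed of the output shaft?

gear mesh 42/18 = 2.3333 → 189/2.3333 = 81 RPM
belt 270/90 = 3 → 81/3 = 27 RPM
gear mesh 45/20 = 2.25 → 27/2.25 = 12 RPM

12 RPM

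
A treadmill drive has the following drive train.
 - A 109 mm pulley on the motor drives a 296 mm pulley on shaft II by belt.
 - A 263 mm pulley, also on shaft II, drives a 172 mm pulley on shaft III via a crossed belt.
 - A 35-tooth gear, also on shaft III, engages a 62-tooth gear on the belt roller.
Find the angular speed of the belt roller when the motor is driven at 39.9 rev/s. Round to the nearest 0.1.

Belt: ratio = 296/109 = 2.7156, so shaft II turns at 39.9 / 2.7156 = 14.693 rev/s.
Belt: ratio = 172/263 = 0.65399, so shaft III turns at 14.693 / 0.65399 = 22.466 rev/s.
Gear mesh: ratio = 62/35 = 1.7714, so the belt roller turns at 22.466 / 1.7714 = 12.683 rev/s.

12.7 rev/s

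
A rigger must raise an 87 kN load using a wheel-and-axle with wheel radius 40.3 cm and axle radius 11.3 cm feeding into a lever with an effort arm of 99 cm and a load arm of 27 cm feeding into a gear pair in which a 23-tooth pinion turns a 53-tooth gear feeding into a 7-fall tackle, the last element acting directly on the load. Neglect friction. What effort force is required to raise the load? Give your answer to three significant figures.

0.412 kN

Wheel-and-axle MA = R/r = 40.3/11.3 = 3.5664.
Lever MA = effort arm / load arm = 99/27 = 3.6667.
Gear pair MA = 53/23 = 2.3043.
Block-and-tackle MA = number of supporting rope parts = 7.
Combined ideal MA = 3.5664 × 3.6667 × 2.3043 × 7 = 210.93.
Effort = load / MA = 87 / 210.93 = 0.41245 kN.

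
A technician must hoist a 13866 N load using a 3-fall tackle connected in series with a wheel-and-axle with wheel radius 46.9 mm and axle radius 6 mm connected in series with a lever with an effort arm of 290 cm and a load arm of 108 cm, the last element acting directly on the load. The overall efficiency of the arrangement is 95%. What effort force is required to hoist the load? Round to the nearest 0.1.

Block-and-tackle MA = number of supporting rope parts = 3.
Wheel-and-axle MA = R/r = 46.9/6 = 7.8167.
Lever MA = effort arm / load arm = 290/108 = 2.6852.
Combined ideal MA = 3 × 7.8167 × 2.6852 = 62.968.
Actual MA = 62.968 × 0.95 = 59.819.
Effort = load / actual MA = 13866 / 59.819 = 231.8 N.

231.8 N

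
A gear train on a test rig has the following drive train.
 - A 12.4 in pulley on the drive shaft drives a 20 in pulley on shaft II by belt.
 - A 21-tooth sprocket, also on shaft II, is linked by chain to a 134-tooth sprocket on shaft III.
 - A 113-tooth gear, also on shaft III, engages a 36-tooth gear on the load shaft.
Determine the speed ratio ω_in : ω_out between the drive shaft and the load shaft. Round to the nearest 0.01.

3.28

Each stage contributes driven/driver: belt 20/12.4 = 1.6129, chain 134/21 = 6.381, gear mesh 36/113 = 0.31858.
Overall: 1.6129 × 6.381 × 0.31858 = 3.2788.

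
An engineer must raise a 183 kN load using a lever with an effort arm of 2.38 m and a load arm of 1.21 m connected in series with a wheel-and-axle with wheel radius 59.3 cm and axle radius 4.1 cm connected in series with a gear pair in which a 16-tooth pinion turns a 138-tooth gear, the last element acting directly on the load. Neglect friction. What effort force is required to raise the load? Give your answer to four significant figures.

Lever MA = effort arm / load arm = 2.38/1.21 = 1.9669.
Wheel-and-axle MA = R/r = 59.3/4.1 = 14.463.
Gear pair MA = 138/16 = 8.625.
Combined ideal MA = 1.9669 × 14.463 × 8.625 = 245.37.
Effort = load / MA = 183 / 245.37 = 0.74581 kN.

0.7458 kN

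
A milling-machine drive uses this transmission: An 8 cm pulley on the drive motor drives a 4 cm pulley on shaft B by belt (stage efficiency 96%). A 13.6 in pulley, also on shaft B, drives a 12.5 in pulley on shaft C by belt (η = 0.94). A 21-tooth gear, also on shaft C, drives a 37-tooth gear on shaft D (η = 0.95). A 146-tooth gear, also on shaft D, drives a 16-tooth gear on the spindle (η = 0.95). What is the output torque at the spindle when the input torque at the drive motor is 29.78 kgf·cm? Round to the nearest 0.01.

belt 4/8 = 0.5 → τ = 29.78·0.5·0.96 = 14.294 kgf·cm
belt 12.5/13.6 = 0.91912 → τ = 14.294·0.91912·0.94 = 12.35 kgf·cm
gear mesh 37/21 = 1.7619 → τ = 12.35·1.7619·0.95 = 20.671 kgf·cm
gear mesh 16/146 = 0.10959 → τ = 20.671·0.10959·0.95 = 2.1521 kgf·cm

2.15 kgf·cm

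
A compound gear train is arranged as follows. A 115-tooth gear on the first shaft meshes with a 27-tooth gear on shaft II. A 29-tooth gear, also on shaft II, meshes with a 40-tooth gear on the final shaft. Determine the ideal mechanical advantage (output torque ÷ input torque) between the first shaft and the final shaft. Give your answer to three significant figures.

Each stage contributes driven/driver: gear mesh 27/115 = 0.23478, gear mesh 40/29 = 1.3793.
Overall: 0.23478 × 1.3793 = 0.32384.

0.324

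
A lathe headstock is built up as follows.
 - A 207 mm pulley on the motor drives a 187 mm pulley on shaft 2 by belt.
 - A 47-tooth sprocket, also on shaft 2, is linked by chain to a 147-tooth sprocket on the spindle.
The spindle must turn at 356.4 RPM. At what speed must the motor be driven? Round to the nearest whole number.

1007 RPM

Overall ratio R = 0.90338 × 3.1277 = 2.8255.
Required input speed = output speed × R = 356.4 × 2.8255 = 1007 RPM.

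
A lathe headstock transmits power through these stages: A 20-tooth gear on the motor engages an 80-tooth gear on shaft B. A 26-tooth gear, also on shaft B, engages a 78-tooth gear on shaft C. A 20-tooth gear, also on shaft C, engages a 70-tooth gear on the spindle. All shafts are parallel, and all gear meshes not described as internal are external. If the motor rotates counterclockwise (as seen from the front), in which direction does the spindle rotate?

the motor → shaft B: external mesh, 1 reversal → CW.
shaft B → shaft C: external mesh, 1 reversal → CCW.
shaft C → the spindle: external mesh, 1 reversal → CW.
3 reversals in total — an odd number — so the spindle turns opposite to the motor.

clockwise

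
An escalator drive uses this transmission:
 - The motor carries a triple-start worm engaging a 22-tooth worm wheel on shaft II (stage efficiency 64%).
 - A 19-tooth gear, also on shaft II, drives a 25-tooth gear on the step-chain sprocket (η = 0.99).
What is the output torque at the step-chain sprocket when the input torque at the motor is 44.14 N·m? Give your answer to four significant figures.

Worm: ratio = 22/3 = 7.3333; torque at shaft II = 44.14 × 7.3333 × 0.64 = 207.16 N·m.
Gear mesh: ratio = 25/19 = 1.3158; torque at the step-chain sprocket = 207.16 × 1.3158 × 0.99 = 269.86 N·m.

269.9 N·m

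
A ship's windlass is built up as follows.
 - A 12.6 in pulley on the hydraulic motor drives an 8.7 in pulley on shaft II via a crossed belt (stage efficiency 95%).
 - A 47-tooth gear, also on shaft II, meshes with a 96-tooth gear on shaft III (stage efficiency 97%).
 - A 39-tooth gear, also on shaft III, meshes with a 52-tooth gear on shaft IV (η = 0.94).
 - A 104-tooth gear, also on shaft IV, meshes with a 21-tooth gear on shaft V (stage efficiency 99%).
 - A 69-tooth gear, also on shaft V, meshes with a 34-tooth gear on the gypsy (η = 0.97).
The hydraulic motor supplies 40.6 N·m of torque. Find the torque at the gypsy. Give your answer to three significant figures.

Belt: ratio = 8.7/12.6 = 0.69048; torque at shaft II = 40.6 × 0.69048 × 0.95 = 26.632 N·m.
Gear mesh: ratio = 96/47 = 2.0426; torque at shaft III = 26.632 × 2.0426 × 0.97 = 52.765 N·m.
Gear mesh: ratio = 52/39 = 1.3333; torque at shaft IV = 52.765 × 1.3333 × 0.94 = 66.132 N·m.
Gear mesh: ratio = 21/104 = 0.20192; torque at shaft V = 66.132 × 0.20192 × 0.99 = 13.22 N·m.
Gear mesh: ratio = 34/69 = 0.49275; torque at the gypsy = 13.22 × 0.49275 × 0.97 = 6.3188 N·m.

6.32 N·m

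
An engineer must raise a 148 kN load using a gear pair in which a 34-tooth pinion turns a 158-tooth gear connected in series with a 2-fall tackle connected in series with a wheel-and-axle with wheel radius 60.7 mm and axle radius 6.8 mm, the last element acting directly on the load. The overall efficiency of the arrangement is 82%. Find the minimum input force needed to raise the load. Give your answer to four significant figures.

2.176 kN

Gear pair MA = 158/34 = 4.6471.
Block-and-tackle MA = number of supporting rope parts = 2.
Wheel-and-axle MA = R/r = 60.7/6.8 = 8.9265.
Combined ideal MA = 4.6471 × 2 × 8.9265 = 82.964.
Actual MA = 82.964 × 0.82 = 68.03.
Effort = load / actual MA = 148 / 68.03 = 2.1755 kN.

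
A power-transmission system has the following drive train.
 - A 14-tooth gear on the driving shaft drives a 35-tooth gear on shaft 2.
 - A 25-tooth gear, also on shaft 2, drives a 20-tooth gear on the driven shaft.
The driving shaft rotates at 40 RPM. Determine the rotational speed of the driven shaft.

Gear mesh: ratio = 35/14 = 2.5, so shaft 2 turns at 40 / 2.5 = 16 RPM.
Gear mesh: ratio = 20/25 = 0.8, so the driven shaft turns at 16 / 0.8 = 20 RPM.

20 RPM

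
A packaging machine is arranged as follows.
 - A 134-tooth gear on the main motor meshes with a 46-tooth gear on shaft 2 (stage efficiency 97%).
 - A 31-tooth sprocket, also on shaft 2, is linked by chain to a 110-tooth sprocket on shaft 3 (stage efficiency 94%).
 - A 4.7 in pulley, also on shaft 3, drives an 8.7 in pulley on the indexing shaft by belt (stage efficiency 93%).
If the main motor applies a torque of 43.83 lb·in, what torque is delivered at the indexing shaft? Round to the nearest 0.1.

Gear mesh: ratio = 46/134 = 0.34328; torque at shaft 2 = 43.83 × 0.34328 × 0.97 = 14.595 lb·in.
Chain: ratio = 110/31 = 3.5484; torque at shaft 3 = 14.595 × 3.5484 × 0.94 = 48.681 lb·in.
Belt: ratio = 8.7/4.7 = 1.8511; torque at the indexing shaft = 48.681 × 1.8511 × 0.93 = 83.803 lb·in.

83.8 lb·in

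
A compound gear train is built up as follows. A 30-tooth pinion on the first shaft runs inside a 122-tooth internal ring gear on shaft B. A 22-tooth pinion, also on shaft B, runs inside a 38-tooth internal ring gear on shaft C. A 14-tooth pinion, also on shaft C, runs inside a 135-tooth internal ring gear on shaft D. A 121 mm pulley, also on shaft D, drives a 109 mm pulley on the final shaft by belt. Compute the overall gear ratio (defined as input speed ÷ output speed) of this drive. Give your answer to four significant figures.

61.02

Each stage contributes driven/driver: internal gear 122/30 = 4.0667, internal gear 38/22 = 1.7273, internal gear 135/14 = 9.6429, belt 109/121 = 0.90083.
Overall: 4.0667 × 1.7273 × 9.6429 × 0.90083 = 61.016.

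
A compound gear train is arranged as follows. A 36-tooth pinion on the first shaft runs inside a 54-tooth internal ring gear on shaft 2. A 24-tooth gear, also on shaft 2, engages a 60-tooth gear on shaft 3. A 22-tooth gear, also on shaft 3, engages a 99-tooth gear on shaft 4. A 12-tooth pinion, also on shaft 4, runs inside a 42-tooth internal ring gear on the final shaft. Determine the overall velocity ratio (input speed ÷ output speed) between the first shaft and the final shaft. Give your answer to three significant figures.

Each stage contributes driven/driver: internal gear 54/36 = 1.5, gear mesh 60/24 = 2.5, gear mesh 99/22 = 4.5, internal gear 42/12 = 3.5.
Overall: 1.5 × 2.5 × 4.5 × 3.5 = 59.062.

59.1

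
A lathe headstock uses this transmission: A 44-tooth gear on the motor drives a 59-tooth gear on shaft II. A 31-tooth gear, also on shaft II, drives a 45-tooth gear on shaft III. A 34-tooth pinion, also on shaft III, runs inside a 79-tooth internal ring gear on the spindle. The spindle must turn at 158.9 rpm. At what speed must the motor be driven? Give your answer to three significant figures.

719 rpm

Overall ratio R = 1.3409 × 1.4516 × 2.3235 = 4.5227.
Required input speed = output speed × R = 158.9 × 4.5227 = 718.66 rpm.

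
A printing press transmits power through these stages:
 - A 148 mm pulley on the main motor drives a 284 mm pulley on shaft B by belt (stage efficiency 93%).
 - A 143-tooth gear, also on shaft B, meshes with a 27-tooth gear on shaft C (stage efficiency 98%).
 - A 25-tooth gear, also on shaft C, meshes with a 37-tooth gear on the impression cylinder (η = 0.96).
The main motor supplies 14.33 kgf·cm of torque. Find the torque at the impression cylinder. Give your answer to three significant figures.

6.72 kgf·cm

belt 284/148 = 1.9189 → τ = 14.33·1.9189·0.93 = 25.573 kgf·cm
gear mesh 27/143 = 0.18881 → τ = 25.573·0.18881·0.98 = 4.7319 kgf·cm
gear mesh 37/25 = 1.48 → τ = 4.7319·1.48·0.96 = 6.7231 kgf·cm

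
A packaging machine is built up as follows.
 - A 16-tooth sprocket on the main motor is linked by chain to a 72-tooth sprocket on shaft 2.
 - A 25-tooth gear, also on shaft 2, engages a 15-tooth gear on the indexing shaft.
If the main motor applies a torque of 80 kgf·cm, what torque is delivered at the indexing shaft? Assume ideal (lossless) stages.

After the chain (72/16): 80 × 4.5 = 360 kgf·cm
After the gear mesh (15/25): 360 × 0.6 = 216 kgf·cm

216 kgf·cm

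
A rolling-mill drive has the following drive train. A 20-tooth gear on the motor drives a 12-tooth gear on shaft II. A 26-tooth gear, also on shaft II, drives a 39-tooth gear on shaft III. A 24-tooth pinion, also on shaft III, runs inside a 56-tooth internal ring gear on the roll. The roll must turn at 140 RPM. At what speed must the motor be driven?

Overall ratio R = 0.6 × 1.5 × 2.3333 = 2.1.
Required input speed = output speed × R = 140 × 2.1 = 294 RPM.

294 RPM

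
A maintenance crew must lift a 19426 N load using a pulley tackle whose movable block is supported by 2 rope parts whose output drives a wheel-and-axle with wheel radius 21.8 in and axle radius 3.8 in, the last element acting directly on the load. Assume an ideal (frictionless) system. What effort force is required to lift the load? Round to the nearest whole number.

1693 N

Block-and-tackle MA = number of supporting rope parts = 2.
Wheel-and-axle MA = R/r = 21.8/3.8 = 5.7368.
Combined ideal MA = 2 × 5.7368 = 11.474.
Effort = load / MA = 19426 / 11.474 = 1693.1 N.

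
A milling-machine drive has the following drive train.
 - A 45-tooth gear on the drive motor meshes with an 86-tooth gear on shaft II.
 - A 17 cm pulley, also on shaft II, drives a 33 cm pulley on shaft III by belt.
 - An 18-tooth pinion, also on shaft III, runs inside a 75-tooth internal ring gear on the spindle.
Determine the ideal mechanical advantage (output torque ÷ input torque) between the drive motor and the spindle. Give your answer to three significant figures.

Each stage contributes driven/driver: gear mesh 86/45 = 1.9111, belt 33/17 = 1.9412, internal gear 75/18 = 4.1667.
Overall: 1.9111 × 1.9412 × 4.1667 = 15.458.

15.5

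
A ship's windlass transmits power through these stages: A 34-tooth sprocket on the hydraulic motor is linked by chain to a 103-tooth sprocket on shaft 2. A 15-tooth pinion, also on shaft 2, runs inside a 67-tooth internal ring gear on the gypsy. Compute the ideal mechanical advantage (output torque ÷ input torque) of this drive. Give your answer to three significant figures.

13.5

Each stage contributes driven/driver: chain 103/34 = 3.0294, internal gear 67/15 = 4.4667.
Overall: 3.0294 × 4.4667 = 13.531.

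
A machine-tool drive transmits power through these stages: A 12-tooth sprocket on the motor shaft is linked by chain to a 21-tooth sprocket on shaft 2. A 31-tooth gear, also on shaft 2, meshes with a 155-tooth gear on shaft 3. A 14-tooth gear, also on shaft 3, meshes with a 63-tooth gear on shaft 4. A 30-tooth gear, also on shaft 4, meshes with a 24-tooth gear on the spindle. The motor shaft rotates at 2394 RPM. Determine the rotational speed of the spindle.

76 RPM

chain 21/12 = 1.75 → 2394/1.75 = 1368 RPM
gear mesh 155/31 = 5 → 1368/5 = 273.6 RPM
gear mesh 63/14 = 4.5 → 273.6/4.5 = 60.8 RPM
gear mesh 24/30 = 0.8 → 60.8/0.8 = 76 RPM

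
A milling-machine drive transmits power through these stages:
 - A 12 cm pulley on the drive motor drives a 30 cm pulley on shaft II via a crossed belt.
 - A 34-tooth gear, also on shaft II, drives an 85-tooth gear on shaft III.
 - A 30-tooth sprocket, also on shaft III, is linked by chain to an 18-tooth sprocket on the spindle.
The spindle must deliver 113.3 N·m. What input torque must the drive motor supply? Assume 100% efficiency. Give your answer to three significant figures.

Overall ratio R = 2.5 × 2.5 × 0.6 = 3.75.
Input torque = output torque / R = 113.3 / 3.75 = 30.213 N·m.

30.2 N·m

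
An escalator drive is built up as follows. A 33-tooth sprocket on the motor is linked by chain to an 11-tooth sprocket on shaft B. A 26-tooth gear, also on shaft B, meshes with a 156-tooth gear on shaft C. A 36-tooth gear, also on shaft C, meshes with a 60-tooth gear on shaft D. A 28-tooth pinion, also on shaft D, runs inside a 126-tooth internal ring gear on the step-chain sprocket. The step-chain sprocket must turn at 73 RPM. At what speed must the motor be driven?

Overall ratio R = 0.33333 × 6 × 1.6667 × 4.5 = 15.
Required input speed = output speed × R = 73 × 15 = 1095 RPM.

1095 RPM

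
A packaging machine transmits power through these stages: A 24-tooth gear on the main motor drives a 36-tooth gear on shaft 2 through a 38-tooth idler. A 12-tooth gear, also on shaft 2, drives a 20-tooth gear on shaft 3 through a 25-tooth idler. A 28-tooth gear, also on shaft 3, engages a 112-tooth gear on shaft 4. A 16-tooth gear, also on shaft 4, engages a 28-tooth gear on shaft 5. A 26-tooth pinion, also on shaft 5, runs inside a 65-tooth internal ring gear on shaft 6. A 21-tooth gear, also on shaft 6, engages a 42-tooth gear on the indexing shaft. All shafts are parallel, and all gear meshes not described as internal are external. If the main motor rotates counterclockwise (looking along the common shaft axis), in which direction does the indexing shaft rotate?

clockwise

the main motor → shaft 2: driver → idler → driven is 2 external meshes, 2 reversals → CCW.
shaft 2 → shaft 3: driver → idler → driven is 2 external meshes, 2 reversals → CCW.
shaft 3 → shaft 4: external mesh, 1 reversal → CW.
shaft 4 → shaft 5: external mesh, 1 reversal → CCW.
shaft 5 → shaft 6: internal mesh, same direction → CCW.
shaft 6 → the indexing shaft: external mesh, 1 reversal → CW.
7 reversals in total — an odd number — so the indexing shaft turns opposite to the main motor.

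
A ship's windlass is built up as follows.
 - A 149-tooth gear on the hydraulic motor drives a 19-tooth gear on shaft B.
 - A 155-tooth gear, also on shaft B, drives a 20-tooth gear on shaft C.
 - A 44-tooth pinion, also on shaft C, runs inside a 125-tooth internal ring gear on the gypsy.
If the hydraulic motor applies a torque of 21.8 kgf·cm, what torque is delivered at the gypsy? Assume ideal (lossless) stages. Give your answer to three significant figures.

gear mesh 19/149 = 0.12752 → τ = 21.8·0.12752 = 2.7799 kgf·cm
gear mesh 20/155 = 0.12903 → τ = 2.7799·0.12903 = 0.35869 kgf·cm
internal gear 125/44 = 2.8409 → τ = 0.35869·2.8409 = 1.019 kgf·cm

1.02 kgf·cm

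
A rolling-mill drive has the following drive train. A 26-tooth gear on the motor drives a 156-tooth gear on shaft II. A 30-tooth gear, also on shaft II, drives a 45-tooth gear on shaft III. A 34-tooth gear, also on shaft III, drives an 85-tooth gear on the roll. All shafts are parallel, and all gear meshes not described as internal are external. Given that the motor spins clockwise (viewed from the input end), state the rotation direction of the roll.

the motor → shaft II: external mesh, 1 reversal → CCW.
shaft II → shaft III: external mesh, 1 reversal → CW.
shaft III → the roll: external mesh, 1 reversal → CCW.
3 reversals in total — an odd number — so the roll turns opposite to the motor.

anticlockwise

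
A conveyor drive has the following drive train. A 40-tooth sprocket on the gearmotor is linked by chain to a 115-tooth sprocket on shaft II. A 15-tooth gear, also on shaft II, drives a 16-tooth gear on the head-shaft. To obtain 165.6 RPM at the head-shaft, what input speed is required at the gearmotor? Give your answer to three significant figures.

508 RPM

Overall ratio R = 2.875 × 1.0667 = 3.0667.
Required input speed = output speed × R = 165.6 × 3.0667 = 507.84 RPM.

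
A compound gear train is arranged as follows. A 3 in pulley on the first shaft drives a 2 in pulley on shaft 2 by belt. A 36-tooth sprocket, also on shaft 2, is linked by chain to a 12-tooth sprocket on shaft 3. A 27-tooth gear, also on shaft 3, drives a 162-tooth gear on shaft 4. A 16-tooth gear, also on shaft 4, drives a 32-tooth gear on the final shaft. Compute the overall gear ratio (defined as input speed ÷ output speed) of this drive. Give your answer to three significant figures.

2.67

Each stage contributes driven/driver: belt 2/3 = 0.66667, chain 12/36 = 0.33333, gear mesh 162/27 = 6, gear mesh 32/16 = 2.
Overall: 0.66667 × 0.33333 × 6 × 2 = 2.6667.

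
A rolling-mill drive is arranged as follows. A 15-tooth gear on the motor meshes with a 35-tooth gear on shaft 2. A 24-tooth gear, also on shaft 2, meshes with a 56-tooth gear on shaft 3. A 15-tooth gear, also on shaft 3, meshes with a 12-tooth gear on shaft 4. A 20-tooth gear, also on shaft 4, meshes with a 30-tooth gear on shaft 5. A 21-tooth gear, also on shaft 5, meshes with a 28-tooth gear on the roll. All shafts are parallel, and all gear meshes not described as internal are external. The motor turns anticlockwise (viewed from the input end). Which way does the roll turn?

the motor → shaft 2: external mesh, 1 reversal → CW.
shaft 2 → shaft 3: external mesh, 1 reversal → CCW.
shaft 3 → shaft 4: external mesh, 1 reversal → CW.
shaft 4 → shaft 5: external mesh, 1 reversal → CCW.
shaft 5 → the roll: external mesh, 1 reversal → CW.
5 reversals in total — an odd number — so the roll turns opposite to the motor.

clockwise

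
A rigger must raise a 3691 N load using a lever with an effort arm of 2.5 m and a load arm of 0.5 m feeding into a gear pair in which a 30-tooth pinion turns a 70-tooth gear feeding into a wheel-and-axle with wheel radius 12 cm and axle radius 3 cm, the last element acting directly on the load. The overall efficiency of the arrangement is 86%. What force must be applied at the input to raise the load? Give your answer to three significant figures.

Lever MA = effort arm / load arm = 2.5/0.5 = 5.
Gear pair MA = 70/30 = 2.3333.
Wheel-and-axle MA = R/r = 12/3 = 4.
Combined ideal MA = 5 × 2.3333 × 4 = 46.667.
Actual MA = 46.667 × 0.86 = 40.133.
Effort = load / actual MA = 3691 / 40.133 = 91.968 N.

92.0 N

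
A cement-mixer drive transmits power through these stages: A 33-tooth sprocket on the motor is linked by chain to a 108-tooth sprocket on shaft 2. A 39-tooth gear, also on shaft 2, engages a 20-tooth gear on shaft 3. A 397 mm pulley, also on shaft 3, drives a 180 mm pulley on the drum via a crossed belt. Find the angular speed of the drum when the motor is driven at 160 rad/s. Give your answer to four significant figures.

the motor → shaft 2 (chain, 108/33): 160 ÷ 3.2727 = 48.889 rad/s
shaft 2 → shaft 3 (gear mesh, 20/39): 48.889 ÷ 0.51282 = 95.333 rad/s
shaft 3 → the drum (belt, 180/397): 95.333 ÷ 0.4534 = 210.26 rad/s

210.3 rad/s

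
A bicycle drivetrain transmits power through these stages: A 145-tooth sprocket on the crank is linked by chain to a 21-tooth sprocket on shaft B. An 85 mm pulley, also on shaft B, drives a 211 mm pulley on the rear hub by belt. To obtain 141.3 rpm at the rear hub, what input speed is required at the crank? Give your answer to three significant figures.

Overall ratio R = 0.14483 × 2.4824 = 0.35951.
Required input speed = output speed × R = 141.3 × 0.35951 = 50.799 rpm.

50.8 rpm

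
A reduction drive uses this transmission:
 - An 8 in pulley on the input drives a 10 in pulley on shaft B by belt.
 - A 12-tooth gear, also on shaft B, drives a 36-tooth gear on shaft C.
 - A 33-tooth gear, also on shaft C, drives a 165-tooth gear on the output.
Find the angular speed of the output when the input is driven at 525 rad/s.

the input → shaft B (belt, 10/8): 525 ÷ 1.25 = 420 rad/s
shaft B → shaft C (gear mesh, 36/12): 420 ÷ 3 = 140 rad/s
shaft C → the output (gear mesh, 165/33): 140 ÷ 5 = 28 rad/s

28 rad/s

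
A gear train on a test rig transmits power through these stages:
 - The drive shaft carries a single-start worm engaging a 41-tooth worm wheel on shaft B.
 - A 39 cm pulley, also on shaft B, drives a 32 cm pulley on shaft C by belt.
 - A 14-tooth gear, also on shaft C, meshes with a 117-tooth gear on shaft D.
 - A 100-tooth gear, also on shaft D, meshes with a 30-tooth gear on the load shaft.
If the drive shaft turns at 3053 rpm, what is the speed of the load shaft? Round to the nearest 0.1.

36.2 rpm

worm 41/1 = 41 → 3053/41 = 74.463 rpm
belt 32/39 = 0.82051 → 74.463/0.82051 = 90.752 rpm
gear mesh 117/14 = 8.3571 → 90.752/8.3571 = 10.859 rpm
gear mesh 30/100 = 0.3 → 10.859/0.3 = 36.197 rpm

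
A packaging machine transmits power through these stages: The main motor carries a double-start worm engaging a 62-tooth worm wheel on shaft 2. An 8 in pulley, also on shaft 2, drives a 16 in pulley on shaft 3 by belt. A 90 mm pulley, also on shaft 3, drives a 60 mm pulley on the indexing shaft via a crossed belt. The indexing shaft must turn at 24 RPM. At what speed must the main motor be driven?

Overall ratio R = 31 × 2 × 0.66667 = 41.333.
Required input speed = output speed × R = 24 × 41.333 = 992 RPM.

992 RPM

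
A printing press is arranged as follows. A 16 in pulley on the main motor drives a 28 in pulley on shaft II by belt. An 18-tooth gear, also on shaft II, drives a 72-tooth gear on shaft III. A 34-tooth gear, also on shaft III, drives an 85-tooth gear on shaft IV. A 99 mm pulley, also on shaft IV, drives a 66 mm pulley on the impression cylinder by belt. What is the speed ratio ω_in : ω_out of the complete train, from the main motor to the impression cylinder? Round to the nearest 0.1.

Each stage contributes driven/driver: belt 28/16 = 1.75, gear mesh 72/18 = 4, gear mesh 85/34 = 2.5, belt 66/99 = 0.66667.
Overall: 1.75 × 4 × 2.5 × 0.66667 = 11.667.

11.7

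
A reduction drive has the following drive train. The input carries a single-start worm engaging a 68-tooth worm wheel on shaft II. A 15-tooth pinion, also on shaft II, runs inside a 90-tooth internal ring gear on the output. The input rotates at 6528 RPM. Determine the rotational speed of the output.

16 RPM

the input → shaft II (worm, 68/1): 6528 ÷ 68 = 96 RPM
shaft II → the output (internal gear, 90/15): 96 ÷ 6 = 16 RPM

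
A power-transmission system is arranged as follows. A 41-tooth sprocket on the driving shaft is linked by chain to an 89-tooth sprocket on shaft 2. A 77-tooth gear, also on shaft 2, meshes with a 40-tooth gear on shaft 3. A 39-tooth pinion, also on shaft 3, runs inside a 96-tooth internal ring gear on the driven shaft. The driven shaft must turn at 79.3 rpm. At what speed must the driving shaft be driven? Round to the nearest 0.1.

220.1 rpm

Overall ratio R = 2.1707 × 0.51948 × 2.4615 = 2.7758.
Required input speed = output speed × R = 79.3 × 2.7758 = 220.12 rpm.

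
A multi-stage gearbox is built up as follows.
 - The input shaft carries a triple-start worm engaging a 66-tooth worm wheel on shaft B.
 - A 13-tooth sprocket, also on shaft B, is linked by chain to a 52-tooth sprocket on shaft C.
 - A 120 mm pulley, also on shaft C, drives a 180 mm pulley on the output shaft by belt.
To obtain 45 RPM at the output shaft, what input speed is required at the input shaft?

5940 RPM

Overall ratio R = 22 × 4 × 1.5 = 132.
Required input speed = output speed × R = 45 × 132 = 5940 RPM.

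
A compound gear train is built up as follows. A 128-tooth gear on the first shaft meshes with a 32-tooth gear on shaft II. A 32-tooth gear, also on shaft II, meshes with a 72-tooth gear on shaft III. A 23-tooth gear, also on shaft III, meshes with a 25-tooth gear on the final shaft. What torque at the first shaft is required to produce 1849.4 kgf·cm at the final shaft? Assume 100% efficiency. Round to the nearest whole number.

3025 kgf·cm

Overall ratio R = 0.25 × 2.25 × 1.087 = 0.61141.
Input torque = output torque / R = 1849.4 / 0.61141 = 3024.8 kgf·cm.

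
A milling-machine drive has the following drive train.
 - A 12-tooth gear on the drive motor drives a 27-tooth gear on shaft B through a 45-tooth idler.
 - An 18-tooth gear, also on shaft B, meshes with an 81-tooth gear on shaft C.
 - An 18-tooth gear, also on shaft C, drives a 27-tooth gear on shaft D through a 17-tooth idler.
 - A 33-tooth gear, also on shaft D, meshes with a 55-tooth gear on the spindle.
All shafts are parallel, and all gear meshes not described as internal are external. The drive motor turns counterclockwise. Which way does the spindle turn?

the drive motor → shaft B: driver → idler → driven is 2 external meshes, 2 reversals → CCW.
shaft B → shaft C: external mesh, 1 reversal → CW.
shaft C → shaft D: driver → idler → driven is 2 external meshes, 2 reversals → CW.
shaft D → the spindle: external mesh, 1 reversal → CCW.
6 reversals in total — an even number — so the spindle turns the same way as the drive motor.

counterclockwise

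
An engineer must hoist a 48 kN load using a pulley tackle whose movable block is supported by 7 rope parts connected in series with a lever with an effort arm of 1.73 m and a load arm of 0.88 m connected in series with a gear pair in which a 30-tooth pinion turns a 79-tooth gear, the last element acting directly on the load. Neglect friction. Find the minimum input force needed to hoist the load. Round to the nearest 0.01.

1.32 kN

Block-and-tackle MA = number of supporting rope parts = 7.
Lever MA = effort arm / load arm = 1.73/0.88 = 1.9659.
Gear pair MA = 79/30 = 2.6333.
Combined ideal MA = 7 × 1.9659 × 2.6333 = 36.238.
Effort = load / MA = 48 / 36.238 = 1.3246 kN.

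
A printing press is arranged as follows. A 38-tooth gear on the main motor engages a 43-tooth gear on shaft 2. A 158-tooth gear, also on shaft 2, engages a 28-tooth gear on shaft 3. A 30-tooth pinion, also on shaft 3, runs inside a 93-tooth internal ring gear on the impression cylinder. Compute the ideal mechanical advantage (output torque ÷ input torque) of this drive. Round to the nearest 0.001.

Each stage contributes driven/driver: gear mesh 43/38 = 1.1316, gear mesh 28/158 = 0.17722, internal gear 93/30 = 3.1.
Overall: 1.1316 × 0.17722 × 3.1 = 0.62165.

0.622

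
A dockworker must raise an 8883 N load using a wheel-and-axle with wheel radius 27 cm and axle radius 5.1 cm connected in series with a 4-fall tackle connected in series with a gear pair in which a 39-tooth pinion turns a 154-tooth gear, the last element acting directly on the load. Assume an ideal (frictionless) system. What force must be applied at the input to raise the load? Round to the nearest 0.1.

Wheel-and-axle MA = R/r = 27/5.1 = 5.2941.
Block-and-tackle MA = number of supporting rope parts = 4.
Gear pair MA = 154/39 = 3.9487.
Combined ideal MA = 5.2941 × 4 × 3.9487 = 83.62.
Effort = load / MA = 8883 / 83.62 = 106.23 N.

106.2 N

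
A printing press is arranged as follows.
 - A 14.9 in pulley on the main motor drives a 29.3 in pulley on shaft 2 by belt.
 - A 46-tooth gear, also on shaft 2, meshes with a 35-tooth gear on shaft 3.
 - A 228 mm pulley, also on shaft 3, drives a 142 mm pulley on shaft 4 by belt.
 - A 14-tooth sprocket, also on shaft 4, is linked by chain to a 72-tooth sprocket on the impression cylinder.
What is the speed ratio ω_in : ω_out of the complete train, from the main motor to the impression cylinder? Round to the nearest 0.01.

Each stage contributes driven/driver: belt 29.3/14.9 = 1.9664, gear mesh 35/46 = 0.76087, belt 142/228 = 0.62281, chain 72/14 = 5.1429.
Overall: 1.9664 × 0.76087 × 0.62281 × 5.1429 = 4.7924.

4.79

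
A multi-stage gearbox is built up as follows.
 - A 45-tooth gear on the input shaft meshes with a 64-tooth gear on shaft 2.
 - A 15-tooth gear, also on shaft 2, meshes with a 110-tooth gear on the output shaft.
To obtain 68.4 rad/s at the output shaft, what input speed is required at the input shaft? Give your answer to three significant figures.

Overall ratio R = 1.4222 × 7.3333 = 10.43.
Required input speed = output speed × R = 68.4 × 10.43 = 713.39 rad/s.

713 rad/s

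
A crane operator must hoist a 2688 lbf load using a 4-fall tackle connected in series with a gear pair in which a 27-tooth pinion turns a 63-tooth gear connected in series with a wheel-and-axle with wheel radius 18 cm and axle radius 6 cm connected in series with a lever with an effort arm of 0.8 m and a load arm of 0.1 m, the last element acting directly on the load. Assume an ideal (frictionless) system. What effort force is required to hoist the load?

12 lbf

Block-and-tackle MA = number of supporting rope parts = 4.
Gear pair MA = 63/27 = 2.3333.
Wheel-and-axle MA = R/r = 18/6 = 3.
Lever MA = effort arm / load arm = 0.8/0.1 = 8.
Combined ideal MA = 4 × 2.3333 × 3 × 8 = 224.
Effort = load / MA = 2688 / 224 = 12 lbf.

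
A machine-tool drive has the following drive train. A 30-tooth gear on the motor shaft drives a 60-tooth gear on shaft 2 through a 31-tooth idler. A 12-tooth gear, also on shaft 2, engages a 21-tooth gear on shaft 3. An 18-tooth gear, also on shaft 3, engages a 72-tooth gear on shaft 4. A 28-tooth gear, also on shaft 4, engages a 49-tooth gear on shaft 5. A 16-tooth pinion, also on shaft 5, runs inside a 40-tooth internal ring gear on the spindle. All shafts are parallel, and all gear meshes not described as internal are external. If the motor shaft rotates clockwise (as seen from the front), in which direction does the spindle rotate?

the motor shaft → shaft 2: driver → idler → driven is 2 external meshes, 2 reversals → CW.
shaft 2 → shaft 3: external mesh, 1 reversal → CCW.
shaft 3 → shaft 4: external mesh, 1 reversal → CW.
shaft 4 → shaft 5: external mesh, 1 reversal → CCW.
shaft 5 → the spindle: internal mesh, same direction → CCW.
5 reversals in total — an odd number — so the spindle turns opposite to the motor shaft.

counterclockwise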